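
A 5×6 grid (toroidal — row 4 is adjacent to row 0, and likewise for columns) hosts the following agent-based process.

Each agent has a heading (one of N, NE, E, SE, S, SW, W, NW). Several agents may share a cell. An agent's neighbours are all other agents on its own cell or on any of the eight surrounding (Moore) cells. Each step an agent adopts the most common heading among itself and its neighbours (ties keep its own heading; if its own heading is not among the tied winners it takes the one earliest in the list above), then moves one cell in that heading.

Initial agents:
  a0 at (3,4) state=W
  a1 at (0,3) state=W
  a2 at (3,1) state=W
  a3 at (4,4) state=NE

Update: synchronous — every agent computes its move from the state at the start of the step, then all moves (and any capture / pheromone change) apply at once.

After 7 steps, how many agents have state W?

4

t=1: a0@(3,3):W a1@(0,2):W a2@(3,0):W a3@(4,3):W
t=2: a0@(3,2):W a1@(0,1):W a2@(3,5):W a3@(4,2):W
t=3: a0@(3,1):W a1@(0,0):W a2@(3,4):W a3@(4,1):W
t=4: a0@(3,0):W a1@(0,5):W a2@(3,3):W a3@(4,0):W
t=5: a0@(3,5):W a1@(0,4):W a2@(3,2):W a3@(4,5):W
t=6: a0@(3,4):W a1@(0,3):W a2@(3,1):W a3@(4,4):W
t=7: a0@(3,3):W a1@(0,2):W a2@(3,0):W a3@(4,3):W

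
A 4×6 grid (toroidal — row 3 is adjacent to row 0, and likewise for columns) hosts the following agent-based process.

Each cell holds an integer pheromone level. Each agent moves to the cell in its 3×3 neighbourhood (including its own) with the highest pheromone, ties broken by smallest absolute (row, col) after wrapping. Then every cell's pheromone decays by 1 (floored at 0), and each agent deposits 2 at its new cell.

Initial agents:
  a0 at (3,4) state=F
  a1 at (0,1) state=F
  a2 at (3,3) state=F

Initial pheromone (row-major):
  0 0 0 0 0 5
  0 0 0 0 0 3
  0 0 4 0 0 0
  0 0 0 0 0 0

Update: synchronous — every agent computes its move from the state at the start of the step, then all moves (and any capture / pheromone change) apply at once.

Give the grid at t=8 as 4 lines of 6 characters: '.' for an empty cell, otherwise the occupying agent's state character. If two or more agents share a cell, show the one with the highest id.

.....F
......
..F...
......

t=1: a0@(0,5) a1@(0,0) a2@(2,2) | pheromone: 2 0 0 0 0 6 / 0 0 0 0 0 2 / 0 0 5 0 0 0 / 0 0 0 0 0 0
t=2: a0@(0,5) a1@(0,5) a2@(2,2) | pheromone: 1 0 0 0 0 9 / 0 0 0 0 0 1 / 0 0 6 0 0 0 / 0 0 0 0 0 0
t=3: a0@(0,5) a1@(0,5) a2@(2,2) | pheromone: 0 0 0 0 0 12 / 0 0 0 0 0 0 / 0 0 7 0 0 0 / 0 0 0 0 0 0
t=4: a0@(0,5) a1@(0,5) a2@(2,2) | pheromone: 0 0 0 0 0 15 / 0 0 0 0 0 0 / 0 0 8 0 0 0 / 0 0 0 0 0 0
t=5: a0@(0,5) a1@(0,5) a2@(2,2) | pheromone: 0 0 0 0 0 18 / 0 0 0 0 0 0 / 0 0 9 0 0 0 / 0 0 0 0 0 0
t=6: a0@(0,5) a1@(0,5) a2@(2,2) | pheromone: 0 0 0 0 0 21 / 0 0 0 0 0 0 / 0 0 10 0 0 0 / 0 0 0 0 0 0
t=7: a0@(0,5) a1@(0,5) a2@(2,2) | pheromone: 0 0 0 0 0 24 / 0 0 0 0 0 0 / 0 0 11 0 0 0 / 0 0 0 0 0 0
t=8: a0@(0,5) a1@(0,5) a2@(2,2) | pheromone: 0 0 0 0 0 27 / 0 0 0 0 0 0 / 0 0 12 0 0 0 / 0 0 0 0 0 0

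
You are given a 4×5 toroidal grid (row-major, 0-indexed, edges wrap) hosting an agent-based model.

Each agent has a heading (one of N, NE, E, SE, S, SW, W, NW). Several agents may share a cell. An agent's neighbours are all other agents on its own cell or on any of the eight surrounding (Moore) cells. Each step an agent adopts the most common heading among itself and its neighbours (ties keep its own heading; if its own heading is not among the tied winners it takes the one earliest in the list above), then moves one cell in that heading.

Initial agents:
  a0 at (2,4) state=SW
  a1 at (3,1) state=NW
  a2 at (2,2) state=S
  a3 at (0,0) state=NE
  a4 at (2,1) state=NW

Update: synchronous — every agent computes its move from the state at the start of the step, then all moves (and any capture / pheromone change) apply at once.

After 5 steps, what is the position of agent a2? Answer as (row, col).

(1, 2)

t=1: a0@(3,3):SW a1@(2,0):NW a2@(1,1):NW a3@(3,1):NE a4@(1,0):NW
t=2: a0@(0,2):SW a1@(1,4):NW a2@(0,0):NW a3@(2,2):NE a4@(0,4):NW
t=3: a0@(1,1):SW a1@(0,3):NW a2@(3,4):NW a3@(1,3):NE a4@(3,3):NW
t=4: a0@(2,0):SW a1@(3,2):NW a2@(2,3):NW a3@(0,4):NE a4@(2,2):NW
t=5: a0@(3,4):SW a1@(2,1):NW a2@(1,2):NW a3@(3,0):NE a4@(1,1):NW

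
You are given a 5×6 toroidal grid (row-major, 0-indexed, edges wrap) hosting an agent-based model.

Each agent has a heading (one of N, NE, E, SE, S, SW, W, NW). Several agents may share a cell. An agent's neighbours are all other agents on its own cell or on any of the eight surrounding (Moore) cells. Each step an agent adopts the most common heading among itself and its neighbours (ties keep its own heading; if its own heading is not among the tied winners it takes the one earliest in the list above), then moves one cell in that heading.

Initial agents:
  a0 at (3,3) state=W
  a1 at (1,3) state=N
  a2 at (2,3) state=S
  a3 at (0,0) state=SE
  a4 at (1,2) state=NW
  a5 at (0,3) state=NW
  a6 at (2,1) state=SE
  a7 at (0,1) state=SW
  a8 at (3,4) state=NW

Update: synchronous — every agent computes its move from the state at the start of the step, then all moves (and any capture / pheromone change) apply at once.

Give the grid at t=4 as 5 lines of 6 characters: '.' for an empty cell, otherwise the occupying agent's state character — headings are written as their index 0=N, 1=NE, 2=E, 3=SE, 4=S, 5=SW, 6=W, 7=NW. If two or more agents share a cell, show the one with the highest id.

t=1: a0@(3,2):W a1@(0,2):NW a2@(1,2):NW a3@(1,1):SE a4@(0,1):NW a5@(4,2):NW a6@(3,2):SE a7@(1,0):SW a8@(2,3):NW
t=2: a0@(2,1):NW a1@(4,1):NW a2@(0,1):NW a3@(0,0):NW a4@(4,0):NW a5@(3,1):NW a6@(2,1):NW a7@(2,5):SW a8@(1,2):NW
t=3: a0@(1,0):NW a1@(3,0):NW a2@(4,0):NW a3@(4,5):NW a4@(3,5):NW a5@(2,0):NW a6@(1,0):NW a7@(3,4):SW a8@(0,1):NW
t=4: a0@(0,5):NW a1@(2,5):NW a2@(3,5):NW a3@(3,4):NW a4@(2,4):NW a5@(1,5):NW a6@(0,5):NW a7@(2,3):NW a8@(4,0):NW

.....7
.....7
...777
....77
7.....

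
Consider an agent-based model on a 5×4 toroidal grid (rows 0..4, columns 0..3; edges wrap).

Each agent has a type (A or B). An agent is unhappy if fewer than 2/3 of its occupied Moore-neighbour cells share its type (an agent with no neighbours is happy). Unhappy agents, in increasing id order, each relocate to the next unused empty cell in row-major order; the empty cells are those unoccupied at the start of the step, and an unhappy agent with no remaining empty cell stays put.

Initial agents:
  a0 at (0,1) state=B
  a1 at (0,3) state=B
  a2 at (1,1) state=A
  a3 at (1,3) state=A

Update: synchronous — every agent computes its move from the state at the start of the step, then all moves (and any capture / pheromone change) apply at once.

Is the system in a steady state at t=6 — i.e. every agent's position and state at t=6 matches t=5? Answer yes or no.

no

t=1: a0@(0,0):B a1@(0,2):B a2@(1,0):A a3@(1,2):A
t=2: a0@(0,1):B a1@(0,3):B a2@(1,1):A a3@(1,3):A
t=3: a0@(0,0):B a1@(0,2):B a2@(1,0):A a3@(1,2):A
t=4: a0@(0,1):B a1@(0,3):B a2@(1,1):A a3@(1,3):A
t=5: a0@(0,0):B a1@(0,2):B a2@(1,0):A a3@(1,2):A
t=6: a0@(0,1):B a1@(0,3):B a2@(1,1):A a3@(1,3):A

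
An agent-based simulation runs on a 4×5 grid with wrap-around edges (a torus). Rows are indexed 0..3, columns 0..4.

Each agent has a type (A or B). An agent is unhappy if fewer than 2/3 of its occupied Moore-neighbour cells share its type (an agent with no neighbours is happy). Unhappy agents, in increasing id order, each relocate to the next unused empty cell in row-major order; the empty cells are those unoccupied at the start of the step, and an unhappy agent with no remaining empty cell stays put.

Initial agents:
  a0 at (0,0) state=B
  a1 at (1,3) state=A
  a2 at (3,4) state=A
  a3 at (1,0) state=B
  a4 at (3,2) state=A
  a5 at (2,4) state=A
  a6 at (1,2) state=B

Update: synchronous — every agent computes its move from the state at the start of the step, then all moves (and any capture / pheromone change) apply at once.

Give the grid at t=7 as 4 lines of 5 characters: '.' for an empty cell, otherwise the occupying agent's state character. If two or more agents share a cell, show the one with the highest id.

t=1: a0@(0,1):B a1@(0,2):A a2@(0,3):A a3@(0,4):B a4@(3,2):A a5@(2,4):A a6@(1,1):B
t=2: a0@(0,0):B a1@(1,0):A a2@(0,3):A a3@(1,2):B a4@(3,2):A a5@(2,4):A a6@(1,3):B
t=3: a0@(0,1):B a1@(0,2):A a2@(0,4):A a3@(1,1):B a4@(3,2):A a5@(1,4):A a6@(2,0):B
t=4: a0@(0,0):B a1@(0,3):A a2@(0,4):A a3@(1,1):B a4@(1,0):A a5@(1,2):A a6@(1,3):B
t=5: a0@(0,1):B a1@(0,3):A a2@(0,2):A a3@(1,4):B a4@(2,0):A a5@(2,1):A a6@(2,2):B
t=6: a0@(0,0):B a1@(0,4):A a2@(1,0):A a3@(1,1):B a4@(1,2):A a5@(1,3):A a6@(2,3):B
t=7: a0@(0,1):B a1@(0,4):A a2@(0,2):A a3@(0,3):B a4@(1,4):A a5@(1,3):A a6@(2,0):B

.BABA
...AA
B....
.....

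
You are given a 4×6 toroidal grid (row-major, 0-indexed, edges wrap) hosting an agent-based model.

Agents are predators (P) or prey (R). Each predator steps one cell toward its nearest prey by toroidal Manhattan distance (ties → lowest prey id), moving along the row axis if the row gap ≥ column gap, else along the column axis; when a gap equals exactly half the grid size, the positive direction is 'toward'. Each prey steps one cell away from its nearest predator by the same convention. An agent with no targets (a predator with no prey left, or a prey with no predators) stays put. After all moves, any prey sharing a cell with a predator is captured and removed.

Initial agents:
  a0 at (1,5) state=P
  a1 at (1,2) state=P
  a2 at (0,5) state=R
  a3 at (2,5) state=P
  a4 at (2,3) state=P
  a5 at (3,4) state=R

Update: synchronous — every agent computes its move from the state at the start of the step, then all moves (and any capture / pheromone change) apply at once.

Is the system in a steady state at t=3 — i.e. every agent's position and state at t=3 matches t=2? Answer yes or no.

t=1: a0@(0,5):P a1@(1,3):P a3@(3,5):P a4@(3,3):P a5@(0,4):R
t=2: a0@(0,4):P a1@(0,3):P a3@(0,5):P a4@(0,3):P
t=3: (unchanged — steady state)

yes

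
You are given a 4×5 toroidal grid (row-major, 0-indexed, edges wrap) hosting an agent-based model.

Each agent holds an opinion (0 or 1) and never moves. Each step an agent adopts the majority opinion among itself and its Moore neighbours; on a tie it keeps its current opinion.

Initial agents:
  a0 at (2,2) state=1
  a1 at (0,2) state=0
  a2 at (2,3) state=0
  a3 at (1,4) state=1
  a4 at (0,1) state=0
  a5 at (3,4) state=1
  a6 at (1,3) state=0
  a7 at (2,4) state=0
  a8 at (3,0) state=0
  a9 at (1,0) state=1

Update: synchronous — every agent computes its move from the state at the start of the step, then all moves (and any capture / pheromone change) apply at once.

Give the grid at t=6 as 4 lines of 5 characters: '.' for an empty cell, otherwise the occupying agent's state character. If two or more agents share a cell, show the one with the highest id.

t=1: a0@(2,2):0 a1@(0,2):0 a2@(2,3):0 a3@(1,4):0 a4@(0,1):0 a5@(3,4):0 a6@(1,3):0 a7@(2,4):0 a8@(3,0):0 a9@(1,0):1
t=2: a0@(2,2):0 a1@(0,2):0 a2@(2,3):0 a3@(1,4):0 a4@(0,1):0 a5@(3,4):0 a6@(1,3):0 a7@(2,4):0 a8@(3,0):0 a9@(1,0):0
t=3: (unchanged — steady state)

.00..
0..00
..000
0...0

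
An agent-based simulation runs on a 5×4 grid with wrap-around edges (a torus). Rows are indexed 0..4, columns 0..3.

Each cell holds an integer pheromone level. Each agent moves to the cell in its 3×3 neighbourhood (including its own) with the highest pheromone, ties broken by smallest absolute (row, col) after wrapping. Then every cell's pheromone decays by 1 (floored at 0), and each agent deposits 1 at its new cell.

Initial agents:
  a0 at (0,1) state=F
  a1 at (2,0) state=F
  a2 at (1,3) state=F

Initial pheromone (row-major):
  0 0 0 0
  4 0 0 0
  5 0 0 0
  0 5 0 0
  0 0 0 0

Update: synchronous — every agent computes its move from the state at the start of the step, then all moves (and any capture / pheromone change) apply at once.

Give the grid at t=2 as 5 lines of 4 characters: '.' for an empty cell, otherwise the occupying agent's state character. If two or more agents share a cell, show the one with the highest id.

....
....
F...
....
....

t=1: a0@(1,0) a1@(2,0) a2@(2,0) | pheromone: 0 0 0 0 / 4 0 0 0 / 6 0 0 0 / 0 4 0 0 / 0 0 0 0
t=2: a0@(2,0) a1@(2,0) a2@(2,0) | pheromone: 0 0 0 0 / 3 0 0 0 / 8 0 0 0 / 0 3 0 0 / 0 0 0 0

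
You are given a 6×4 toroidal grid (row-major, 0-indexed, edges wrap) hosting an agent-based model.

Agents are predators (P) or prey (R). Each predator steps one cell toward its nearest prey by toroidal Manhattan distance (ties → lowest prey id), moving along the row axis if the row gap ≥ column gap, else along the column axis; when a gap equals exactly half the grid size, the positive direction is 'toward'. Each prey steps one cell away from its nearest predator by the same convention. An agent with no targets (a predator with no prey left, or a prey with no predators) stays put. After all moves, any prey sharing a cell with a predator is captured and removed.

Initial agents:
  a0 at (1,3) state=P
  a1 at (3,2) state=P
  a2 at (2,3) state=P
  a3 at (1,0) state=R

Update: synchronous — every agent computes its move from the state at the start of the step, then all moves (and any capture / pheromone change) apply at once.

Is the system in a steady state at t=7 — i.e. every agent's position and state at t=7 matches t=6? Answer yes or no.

yes

t=1: a0@(1,0):P a1@(2,2):P a2@(1,3):P a3@(1,1):R
t=2: a0@(1,1):P a1@(1,2):P a2@(1,0):P
t=3: (unchanged — steady state)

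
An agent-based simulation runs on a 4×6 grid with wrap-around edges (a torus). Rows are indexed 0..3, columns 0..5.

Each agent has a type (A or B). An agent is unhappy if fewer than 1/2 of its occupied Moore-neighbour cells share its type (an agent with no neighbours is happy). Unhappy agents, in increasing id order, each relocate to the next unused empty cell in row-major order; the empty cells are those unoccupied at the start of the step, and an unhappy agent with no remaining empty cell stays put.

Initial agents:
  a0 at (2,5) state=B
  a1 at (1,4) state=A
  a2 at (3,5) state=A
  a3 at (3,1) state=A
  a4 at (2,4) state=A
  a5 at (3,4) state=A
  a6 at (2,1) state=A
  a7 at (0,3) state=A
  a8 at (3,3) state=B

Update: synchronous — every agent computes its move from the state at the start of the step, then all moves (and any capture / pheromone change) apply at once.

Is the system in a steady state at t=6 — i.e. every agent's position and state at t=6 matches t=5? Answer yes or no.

t=1: a0@(0,0):B a1@(1,4):A a2@(3,5):A a3@(3,1):A a4@(2,4):A a5@(3,4):A a6@(2,1):A a7@(0,3):A a8@(0,1):B
t=2: a0@(0,2):B a1@(1,4):A a2@(3,5):A a3@(0,4):A a4@(2,4):A a5@(3,4):A a6@(2,1):A a7@(0,3):A a8@(0,1):B
t=3: (unchanged — steady state)

yes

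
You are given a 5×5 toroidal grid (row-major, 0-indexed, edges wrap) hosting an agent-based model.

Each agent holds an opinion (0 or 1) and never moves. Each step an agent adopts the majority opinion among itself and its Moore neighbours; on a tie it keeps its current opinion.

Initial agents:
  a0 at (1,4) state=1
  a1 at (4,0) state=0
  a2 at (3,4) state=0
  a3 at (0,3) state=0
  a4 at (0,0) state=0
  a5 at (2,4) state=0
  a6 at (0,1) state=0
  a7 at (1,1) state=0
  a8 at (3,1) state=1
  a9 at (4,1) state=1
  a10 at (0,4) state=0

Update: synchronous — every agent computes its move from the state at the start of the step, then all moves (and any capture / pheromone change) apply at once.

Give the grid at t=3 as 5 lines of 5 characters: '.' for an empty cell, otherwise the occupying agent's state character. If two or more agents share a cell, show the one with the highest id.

t=1: a0@(1,4):0 a1@(4,0):0 a2@(3,4):0 a3@(0,3):0 a4@(0,0):0 a5@(2,4):0 a6@(0,1):0 a7@(1,1):0 a8@(3,1):1 a9@(4,1):0 a10@(0,4):0
t=2: a0@(1,4):0 a1@(4,0):0 a2@(3,4):0 a3@(0,3):0 a4@(0,0):0 a5@(2,4):0 a6@(0,1):0 a7@(1,1):0 a8@(3,1):0 a9@(4,1):0 a10@(0,4):0
t=3: (unchanged — steady state)

00.00
.0..0
....0
.0..0
00...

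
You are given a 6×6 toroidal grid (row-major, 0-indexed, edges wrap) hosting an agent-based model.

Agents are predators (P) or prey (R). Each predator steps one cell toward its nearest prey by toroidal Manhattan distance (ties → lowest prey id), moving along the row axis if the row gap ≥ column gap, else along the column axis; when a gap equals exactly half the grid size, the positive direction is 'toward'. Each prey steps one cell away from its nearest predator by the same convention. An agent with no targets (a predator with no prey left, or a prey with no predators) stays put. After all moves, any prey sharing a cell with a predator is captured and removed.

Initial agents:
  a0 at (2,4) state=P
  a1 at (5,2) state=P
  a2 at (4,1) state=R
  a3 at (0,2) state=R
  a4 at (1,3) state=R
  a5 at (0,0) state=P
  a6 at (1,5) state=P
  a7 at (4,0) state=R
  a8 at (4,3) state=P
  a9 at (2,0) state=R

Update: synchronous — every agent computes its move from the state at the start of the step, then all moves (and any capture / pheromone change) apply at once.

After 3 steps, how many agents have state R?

5

t=1: a0@(1,4):P a1@(0,2):P a2@(3,1):R a3@(1,2):R a4@(0,3):R a5@(0,1):P a6@(1,4):P a7@(3,0):R a8@(4,2):P a9@(2,1):R
t=2: a0@(1,3):P a1@(1,2):P a2@(2,1):R a3@(2,2):R a4@(0,4):R a5@(1,1):P a6@(1,3):P a7@(3,5):R a8@(3,2):P a9@(3,1):R
t=3: a0@(2,3):P a1@(2,2):P a2@(3,1):R a3@(3,2):R a4@(5,4):R a5@(2,1):P a6@(2,3):P a7@(3,4):R a8@(2,2):P a9@(3,0):R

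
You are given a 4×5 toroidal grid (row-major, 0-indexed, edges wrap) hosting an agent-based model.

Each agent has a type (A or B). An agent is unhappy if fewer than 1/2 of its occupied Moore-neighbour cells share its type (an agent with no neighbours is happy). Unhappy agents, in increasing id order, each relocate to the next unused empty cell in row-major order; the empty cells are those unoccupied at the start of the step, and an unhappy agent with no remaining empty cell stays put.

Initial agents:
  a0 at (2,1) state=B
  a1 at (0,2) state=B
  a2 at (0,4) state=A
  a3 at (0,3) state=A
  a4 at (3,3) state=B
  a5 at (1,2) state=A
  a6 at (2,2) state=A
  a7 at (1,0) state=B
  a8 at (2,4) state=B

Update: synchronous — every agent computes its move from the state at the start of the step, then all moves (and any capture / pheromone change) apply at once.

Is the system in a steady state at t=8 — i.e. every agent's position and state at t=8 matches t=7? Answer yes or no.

t=1: a0@(0,0):B a1@(0,1):B a2@(1,1):A a3@(0,3):A a4@(1,3):B a5@(1,2):A a6@(1,4):A a7@(1,0):B a8@(2,4):B
t=2: a0@(0,0):B a1@(0,1):B a2@(0,2):A a3@(0,3):A a4@(0,4):B a5@(1,2):A a6@(2,0):A a7@(1,0):B a8@(2,4):B
t=3: a0@(0,0):B a1@(0,1):B a2@(0,2):A a3@(0,3):A a4@(0,4):B a5@(1,2):A a6@(1,1):A a7@(1,0):B a8@(2,4):B
t=4: a0@(0,0):B a1@(1,3):B a2@(0,2):A a3@(0,3):A a4@(0,4):B a5@(1,2):A a6@(1,4):A a7@(1,0):B a8@(2,4):B
t=5: a0@(0,0):B a1@(0,1):B a2@(0,2):A a3@(0,3):A a4@(0,4):B a5@(1,2):A a6@(1,1):A a7@(1,0):B a8@(2,4):B
t=6: a0@(0,0):B a1@(1,3):B a2@(0,2):A a3@(0,3):A a4@(0,4):B a5@(1,2):A a6@(1,4):A a7@(1,0):B a8@(2,4):B
t=7: a0@(0,0):B a1@(0,1):B a2@(0,2):A a3@(0,3):A a4@(0,4):B a5@(1,2):A a6@(1,1):A a7@(1,0):B a8@(2,4):B
t=8: a0@(0,0):B a1@(1,3):B a2@(0,2):A a3@(0,3):A a4@(0,4):B a5@(1,2):A a6@(1,4):A a7@(1,0):B a8@(2,4):B

no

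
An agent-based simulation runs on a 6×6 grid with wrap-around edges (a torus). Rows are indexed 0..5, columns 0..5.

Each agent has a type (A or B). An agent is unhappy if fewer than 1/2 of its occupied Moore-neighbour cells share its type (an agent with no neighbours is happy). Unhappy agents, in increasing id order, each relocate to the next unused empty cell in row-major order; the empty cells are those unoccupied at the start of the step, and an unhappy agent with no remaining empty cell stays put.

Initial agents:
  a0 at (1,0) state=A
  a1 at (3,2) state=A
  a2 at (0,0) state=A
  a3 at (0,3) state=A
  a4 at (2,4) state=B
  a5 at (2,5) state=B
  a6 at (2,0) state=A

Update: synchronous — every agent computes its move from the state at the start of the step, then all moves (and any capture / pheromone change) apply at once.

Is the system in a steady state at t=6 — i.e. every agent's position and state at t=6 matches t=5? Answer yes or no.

t=1: a0@(1,0):A a1@(3,2):A a2@(0,0):A a3@(0,3):A a4@(2,4):B a5@(0,1):B a6@(2,0):A
t=2: a0@(1,0):A a1@(3,2):A a2@(0,0):A a3@(0,3):A a4@(2,4):B a5@(0,2):B a6@(2,0):A
t=3: a0@(1,0):A a1@(3,2):A a2@(0,0):A a3@(0,1):A a4@(2,4):B a5@(0,4):B a6@(2,0):A
t=4: (unchanged — steady state)

yes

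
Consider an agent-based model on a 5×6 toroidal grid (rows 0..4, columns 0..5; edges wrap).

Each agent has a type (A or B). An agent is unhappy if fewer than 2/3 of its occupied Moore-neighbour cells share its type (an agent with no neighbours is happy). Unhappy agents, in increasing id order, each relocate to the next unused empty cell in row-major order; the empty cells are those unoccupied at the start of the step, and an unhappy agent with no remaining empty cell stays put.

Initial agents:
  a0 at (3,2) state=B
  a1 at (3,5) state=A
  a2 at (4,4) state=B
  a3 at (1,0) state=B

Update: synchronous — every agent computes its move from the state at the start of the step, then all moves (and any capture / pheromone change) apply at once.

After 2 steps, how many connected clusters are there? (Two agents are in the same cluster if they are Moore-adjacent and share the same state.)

t=1: a0@(3,2):B a1@(0,0):A a2@(0,1):B a3@(1,0):B
t=2: a0@(3,2):B a1@(0,2):A a2@(0,3):B a3@(0,4):B

3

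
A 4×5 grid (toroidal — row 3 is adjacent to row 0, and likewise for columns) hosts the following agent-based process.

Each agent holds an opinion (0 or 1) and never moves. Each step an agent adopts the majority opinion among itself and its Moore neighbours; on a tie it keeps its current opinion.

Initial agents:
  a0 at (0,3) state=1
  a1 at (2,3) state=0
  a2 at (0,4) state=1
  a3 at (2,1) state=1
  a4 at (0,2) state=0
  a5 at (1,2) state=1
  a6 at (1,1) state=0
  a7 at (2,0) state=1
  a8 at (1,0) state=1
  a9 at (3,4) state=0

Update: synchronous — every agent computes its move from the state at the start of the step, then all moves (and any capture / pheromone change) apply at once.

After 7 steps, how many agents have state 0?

0

t=1: a0@(0,3):1 a1@(2,3):0 a2@(0,4):1 a3@(2,1):1 a4@(0,2):0 a5@(1,2):1 a6@(1,1):1 a7@(2,0):1 a8@(1,0):1 a9@(3,4):1
t=2: a0@(0,3):1 a1@(2,3):1 a2@(0,4):1 a3@(2,1):1 a4@(0,2):1 a5@(1,2):1 a6@(1,1):1 a7@(2,0):1 a8@(1,0):1 a9@(3,4):1
t=3: (unchanged — steady state)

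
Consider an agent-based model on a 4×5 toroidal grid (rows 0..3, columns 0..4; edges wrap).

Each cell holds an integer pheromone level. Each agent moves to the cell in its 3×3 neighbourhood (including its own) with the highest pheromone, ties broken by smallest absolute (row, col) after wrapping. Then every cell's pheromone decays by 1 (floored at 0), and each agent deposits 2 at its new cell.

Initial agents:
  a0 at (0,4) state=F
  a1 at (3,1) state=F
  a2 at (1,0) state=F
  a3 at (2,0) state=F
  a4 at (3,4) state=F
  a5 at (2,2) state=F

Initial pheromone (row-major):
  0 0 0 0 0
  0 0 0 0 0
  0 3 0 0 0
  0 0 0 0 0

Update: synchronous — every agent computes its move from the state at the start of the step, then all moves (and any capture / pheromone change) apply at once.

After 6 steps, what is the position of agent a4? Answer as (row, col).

t=1: a0@(0,0) a1@(2,1) a2@(2,1) a3@(2,1) a4@(0,0) a5@(2,1) | pheromone: 4 0 0 0 0 / 0 0 0 0 0 / 0 10 0 0 0 / 0 0 0 0 0
t=2: a0@(0,0) a1@(2,1) a2@(2,1) a3@(2,1) a4@(0,0) a5@(2,1) | pheromone: 7 0 0 0 0 / 0 0 0 0 0 / 0 17 0 0 0 / 0 0 0 0 0
t=3: a0@(0,0) a1@(2,1) a2@(2,1) a3@(2,1) a4@(0,0) a5@(2,1) | pheromone: 10 0 0 0 0 / 0 0 0 0 0 / 0 24 0 0 0 / 0 0 0 0 0
t=4: a0@(0,0) a1@(2,1) a2@(2,1) a3@(2,1) a4@(0,0) a5@(2,1) | pheromone: 13 0 0 0 0 / 0 0 0 0 0 / 0 31 0 0 0 / 0 0 0 0 0
t=5: a0@(0,0) a1@(2,1) a2@(2,1) a3@(2,1) a4@(0,0) a5@(2,1) | pheromone: 16 0 0 0 0 / 0 0 0 0 0 / 0 38 0 0 0 / 0 0 0 0 0
t=6: a0@(0,0) a1@(2,1) a2@(2,1) a3@(2,1) a4@(0,0) a5@(2,1) | pheromone: 19 0 0 0 0 / 0 0 0 0 0 / 0 45 0 0 0 / 0 0 0 0 0

(0, 0)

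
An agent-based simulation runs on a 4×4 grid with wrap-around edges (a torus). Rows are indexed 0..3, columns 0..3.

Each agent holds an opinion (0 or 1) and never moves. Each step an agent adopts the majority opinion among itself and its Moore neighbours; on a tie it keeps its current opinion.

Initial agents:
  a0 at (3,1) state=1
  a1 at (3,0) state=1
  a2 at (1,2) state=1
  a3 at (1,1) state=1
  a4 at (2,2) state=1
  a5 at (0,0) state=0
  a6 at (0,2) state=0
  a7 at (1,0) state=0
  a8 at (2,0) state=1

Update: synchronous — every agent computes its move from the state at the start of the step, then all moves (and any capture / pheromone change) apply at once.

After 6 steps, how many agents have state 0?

t=1: a0@(3,1):1 a1@(3,0):1 a2@(1,2):1 a3@(1,1):1 a4@(2,2):1 a5@(0,0):1 a6@(0,2):1 a7@(1,0):0 a8@(2,0):1
t=2: a0@(3,1):1 a1@(3,0):1 a2@(1,2):1 a3@(1,1):1 a4@(2,2):1 a5@(0,0):1 a6@(0,2):1 a7@(1,0):1 a8@(2,0):1
t=3: (unchanged — steady state)

0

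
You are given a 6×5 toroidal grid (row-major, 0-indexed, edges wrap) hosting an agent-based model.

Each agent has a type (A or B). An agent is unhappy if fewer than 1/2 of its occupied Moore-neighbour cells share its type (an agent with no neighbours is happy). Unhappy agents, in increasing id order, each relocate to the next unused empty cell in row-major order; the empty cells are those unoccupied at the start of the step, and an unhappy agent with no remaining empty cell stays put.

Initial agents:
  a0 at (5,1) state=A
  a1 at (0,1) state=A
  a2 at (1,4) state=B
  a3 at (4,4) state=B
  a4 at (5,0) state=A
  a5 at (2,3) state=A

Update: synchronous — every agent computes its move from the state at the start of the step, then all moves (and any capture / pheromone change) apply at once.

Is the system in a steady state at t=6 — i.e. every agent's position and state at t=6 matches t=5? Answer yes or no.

no

t=1: a0@(5,1):A a1@(0,1):A a2@(0,0):B a3@(0,2):B a4@(5,0):A a5@(0,3):A
t=2: a0@(5,1):A a1@(0,1):A a2@(0,4):B a3@(1,0):B a4@(5,0):A a5@(1,1):A
t=3: a0@(5,1):A a1@(0,1):A a2@(0,4):B a3@(0,0):B a4@(5,0):A a5@(1,1):A
t=4: a0@(5,1):A a1@(0,1):A a2@(0,4):B a3@(0,2):B a4@(5,0):A a5@(1,1):A
t=5: a0@(5,1):A a1@(0,1):A a2@(0,0):B a3@(0,3):B a4@(5,0):A a5@(1,1):A
t=6: a0@(5,1):A a1@(0,1):A a2@(0,2):B a3@(0,3):B a4@(5,0):A a5@(1,1):A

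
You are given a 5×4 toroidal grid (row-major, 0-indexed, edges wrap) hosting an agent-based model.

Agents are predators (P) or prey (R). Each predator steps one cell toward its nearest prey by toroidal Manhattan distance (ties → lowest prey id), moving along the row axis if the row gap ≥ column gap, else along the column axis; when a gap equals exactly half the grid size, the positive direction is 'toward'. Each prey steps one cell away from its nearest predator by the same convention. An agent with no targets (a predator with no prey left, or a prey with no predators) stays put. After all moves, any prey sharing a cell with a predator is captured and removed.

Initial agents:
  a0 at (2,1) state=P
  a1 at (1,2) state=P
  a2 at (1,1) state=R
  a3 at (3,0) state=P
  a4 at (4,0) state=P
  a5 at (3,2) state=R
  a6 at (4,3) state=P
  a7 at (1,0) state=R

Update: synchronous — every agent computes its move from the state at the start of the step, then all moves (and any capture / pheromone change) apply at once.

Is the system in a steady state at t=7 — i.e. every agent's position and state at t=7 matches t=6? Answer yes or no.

yes

t=1: a0@(1,1):P a1@(1,1):P a2@(0,1):R a3@(3,1):P a4@(0,0):P a5@(4,2):R a6@(3,3):P
t=2: a0@(0,1):P a1@(0,1):P a3@(4,1):P a4@(0,1):P a5@(0,2):R a6@(4,3):P
t=3: a0@(0,2):P a1@(0,2):P a3@(0,1):P a4@(0,2):P a6@(0,3):P
t=4: (unchanged — steady state)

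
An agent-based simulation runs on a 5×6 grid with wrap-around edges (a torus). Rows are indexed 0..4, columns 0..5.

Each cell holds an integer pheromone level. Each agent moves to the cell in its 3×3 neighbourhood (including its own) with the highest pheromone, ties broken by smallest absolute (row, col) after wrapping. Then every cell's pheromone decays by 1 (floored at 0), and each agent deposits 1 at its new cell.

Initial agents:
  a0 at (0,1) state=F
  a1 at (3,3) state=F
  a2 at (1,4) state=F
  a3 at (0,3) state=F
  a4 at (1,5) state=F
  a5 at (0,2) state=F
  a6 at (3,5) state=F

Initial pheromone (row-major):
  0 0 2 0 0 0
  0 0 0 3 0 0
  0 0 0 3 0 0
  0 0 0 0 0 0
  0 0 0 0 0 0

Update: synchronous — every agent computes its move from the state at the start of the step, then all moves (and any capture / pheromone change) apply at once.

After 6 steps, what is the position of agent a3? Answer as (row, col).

t=1: a0@(0,2) a1@(2,3) a2@(1,3) a3@(1,3) a4@(0,0) a5@(1,3) a6@(2,0) | pheromone: 1 0 2 0 0 0 / 0 0 0 5 0 0 / 1 0 0 3 0 0 / 0 0 0 0 0 0 / 0 0 0 0 0 0
t=2: a0@(1,3) a1@(1,3) a2@(1,3) a3@(1,3) a4@(0,0) a5@(1,3) a6@(2,0) | pheromone: 1 0 1 0 0 0 / 0 0 0 9 0 0 / 1 0 0 2 0 0 / 0 0 0 0 0 0 / 0 0 0 0 0 0
t=3: a0@(1,3) a1@(1,3) a2@(1,3) a3@(1,3) a4@(0,0) a5@(1,3) a6@(2,0) | pheromone: 1 0 0 0 0 0 / 0 0 0 13 0 0 / 1 0 0 1 0 0 / 0 0 0 0 0 0 / 0 0 0 0 0 0
t=4: a0@(1,3) a1@(1,3) a2@(1,3) a3@(1,3) a4@(0,0) a5@(1,3) a6@(2,0) | pheromone: 1 0 0 0 0 0 / 0 0 0 17 0 0 / 1 0 0 0 0 0 / 0 0 0 0 0 0 / 0 0 0 0 0 0
t=5: a0@(1,3) a1@(1,3) a2@(1,3) a3@(1,3) a4@(0,0) a5@(1,3) a6@(2,0) | pheromone: 1 0 0 0 0 0 / 0 0 0 21 0 0 / 1 0 0 0 0 0 / 0 0 0 0 0 0 / 0 0 0 0 0 0
t=6: a0@(1,3) a1@(1,3) a2@(1,3) a3@(1,3) a4@(0,0) a5@(1,3) a6@(2,0) | pheromone: 1 0 0 0 0 0 / 0 0 0 25 0 0 / 1 0 0 0 0 0 / 0 0 0 0 0 0 / 0 0 0 0 0 0

(1, 3)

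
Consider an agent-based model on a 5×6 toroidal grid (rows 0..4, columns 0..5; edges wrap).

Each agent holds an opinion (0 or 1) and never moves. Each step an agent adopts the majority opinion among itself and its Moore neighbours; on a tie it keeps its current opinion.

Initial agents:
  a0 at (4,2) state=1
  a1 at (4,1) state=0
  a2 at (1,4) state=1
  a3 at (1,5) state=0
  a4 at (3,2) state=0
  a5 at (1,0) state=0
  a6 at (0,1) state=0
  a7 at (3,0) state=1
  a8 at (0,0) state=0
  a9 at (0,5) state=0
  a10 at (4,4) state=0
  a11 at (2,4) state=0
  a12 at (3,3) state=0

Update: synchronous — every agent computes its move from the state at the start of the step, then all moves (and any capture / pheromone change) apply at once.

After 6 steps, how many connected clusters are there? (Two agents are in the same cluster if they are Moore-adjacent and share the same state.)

2

t=1: a0@(4,2):0 a1@(4,1):0 a2@(1,4):0 a3@(1,5):0 a4@(3,2):0 a5@(1,0):0 a6@(0,1):0 a7@(3,0):1 a8@(0,0):0 a9@(0,5):0 a10@(4,4):0 a11@(2,4):0 a12@(3,3):0
t=2: (unchanged — steady state)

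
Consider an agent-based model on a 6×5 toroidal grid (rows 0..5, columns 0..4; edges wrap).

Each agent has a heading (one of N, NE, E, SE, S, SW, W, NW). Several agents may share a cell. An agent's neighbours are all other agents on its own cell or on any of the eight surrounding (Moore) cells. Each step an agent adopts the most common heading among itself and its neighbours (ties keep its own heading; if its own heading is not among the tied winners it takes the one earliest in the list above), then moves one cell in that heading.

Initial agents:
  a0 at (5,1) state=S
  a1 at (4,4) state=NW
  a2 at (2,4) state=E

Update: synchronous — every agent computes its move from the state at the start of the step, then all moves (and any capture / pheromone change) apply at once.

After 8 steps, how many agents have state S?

1

t=1: a0@(0,1):S a1@(3,3):NW a2@(2,0):E
t=2: a0@(1,1):S a1@(2,2):NW a2@(2,1):E
t=3: a0@(2,1):S a1@(1,1):NW a2@(2,2):E
t=4: a0@(3,1):S a1@(0,0):NW a2@(2,3):E
t=5: a0@(4,1):S a1@(5,4):NW a2@(2,4):E
t=6: a0@(5,1):S a1@(4,3):NW a2@(2,0):E
t=7: a0@(0,1):S a1@(3,2):NW a2@(2,1):E
t=8: a0@(1,1):S a1@(2,1):NW a2@(2,2):E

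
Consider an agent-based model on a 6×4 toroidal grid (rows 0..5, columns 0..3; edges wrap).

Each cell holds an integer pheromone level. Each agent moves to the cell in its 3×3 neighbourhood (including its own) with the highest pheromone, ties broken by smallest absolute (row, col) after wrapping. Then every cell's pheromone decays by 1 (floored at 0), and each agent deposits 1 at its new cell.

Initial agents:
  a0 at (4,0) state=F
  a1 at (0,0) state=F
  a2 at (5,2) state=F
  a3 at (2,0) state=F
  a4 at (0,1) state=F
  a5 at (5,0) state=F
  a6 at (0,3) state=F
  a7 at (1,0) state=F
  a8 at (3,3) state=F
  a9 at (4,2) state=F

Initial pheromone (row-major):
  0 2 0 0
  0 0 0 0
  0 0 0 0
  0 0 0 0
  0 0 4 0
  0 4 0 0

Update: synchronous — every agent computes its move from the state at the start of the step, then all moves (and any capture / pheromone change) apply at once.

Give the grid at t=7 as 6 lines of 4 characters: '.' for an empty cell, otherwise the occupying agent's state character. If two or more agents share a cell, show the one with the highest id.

t=1: a0@(5,1) a1@(5,1) a2@(4,2) a3@(1,0) a4@(5,1) a5@(5,1) a6@(0,0) a7@(0,1) a8@(4,2) a9@(4,2) | pheromone: 1 2 0 0 / 1 0 0 0 / 0 0 0 0 / 0 0 0 0 / 0 0 6 0 / 0 7 0 0
t=2: a0@(5,1) a1@(5,1) a2@(5,1) a3@(0,1) a4@(5,1) a5@(5,1) a6@(5,1) a7@(5,1) a8@(5,1) a9@(5,1) | pheromone: 0 2 0 0 / 0 0 0 0 / 0 0 0 0 / 0 0 0 0 / 0 0 5 0 / 0 15 0 0
t=3: a0@(5,1) a1@(5,1) a2@(5,1) a3@(5,1) a4@(5,1) a5@(5,1) a6@(5,1) a7@(5,1) a8@(5,1) a9@(5,1) | pheromone: 0 1 0 0 / 0 0 0 0 / 0 0 0 0 / 0 0 0 0 / 0 0 4 0 / 0 24 0 0
t=4: a0@(5,1) a1@(5,1) a2@(5,1) a3@(5,1) a4@(5,1) a5@(5,1) a6@(5,1) a7@(5,1) a8@(5,1) a9@(5,1) | pheromone: 0 0 0 0 / 0 0 0 0 / 0 0 0 0 / 0 0 0 0 / 0 0 3 0 / 0 33 0 0
t=5: a0@(5,1) a1@(5,1) a2@(5,1) a3@(5,1) a4@(5,1) a5@(5,1) a6@(5,1) a7@(5,1) a8@(5,1) a9@(5,1) | pheromone: 0 0 0 0 / 0 0 0 0 / 0 0 0 0 / 0 0 0 0 / 0 0 2 0 / 0 42 0 0
t=6: a0@(5,1) a1@(5,1) a2@(5,1) a3@(5,1) a4@(5,1) a5@(5,1) a6@(5,1) a7@(5,1) a8@(5,1) a9@(5,1) | pheromone: 0 0 0 0 / 0 0 0 0 / 0 0 0 0 / 0 0 0 0 / 0 0 1 0 / 0 51 0 0
t=7: a0@(5,1) a1@(5,1) a2@(5,1) a3@(5,1) a4@(5,1) a5@(5,1) a6@(5,1) a7@(5,1) a8@(5,1) a9@(5,1) | pheromone: 0 0 0 0 / 0 0 0 0 / 0 0 0 0 / 0 0 0 0 / 0 0 0 0 / 0 60 0 0

....
....
....
....
....
.F..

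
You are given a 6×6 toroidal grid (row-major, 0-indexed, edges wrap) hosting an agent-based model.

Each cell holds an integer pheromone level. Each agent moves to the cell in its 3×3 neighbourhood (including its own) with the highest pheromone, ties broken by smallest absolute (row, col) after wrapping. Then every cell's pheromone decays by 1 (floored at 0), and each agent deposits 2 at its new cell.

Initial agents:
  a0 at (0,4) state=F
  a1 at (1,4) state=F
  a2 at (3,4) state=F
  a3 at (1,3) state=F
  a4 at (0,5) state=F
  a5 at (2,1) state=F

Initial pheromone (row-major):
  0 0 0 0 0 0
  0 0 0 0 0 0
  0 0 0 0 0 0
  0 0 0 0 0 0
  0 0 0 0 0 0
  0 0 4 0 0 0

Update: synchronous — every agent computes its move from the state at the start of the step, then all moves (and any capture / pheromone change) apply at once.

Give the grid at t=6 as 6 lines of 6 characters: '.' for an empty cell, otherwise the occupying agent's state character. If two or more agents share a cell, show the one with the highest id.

t=1: a0@(0,3) a1@(0,3) a2@(2,3) a3@(0,2) a4@(0,0) a5@(1,0) | pheromone: 2 0 2 4 0 0 / 2 0 0 0 0 0 / 0 0 0 2 0 0 / 0 0 0 0 0 0 / 0 0 0 0 0 0 / 0 0 3 0 0 0
t=2: a0@(0,3) a1@(0,3) a2@(2,3) a3@(0,3) a4@(0,0) a5@(0,0) | pheromone: 5 0 1 9 0 0 / 1 0 0 0 0 0 / 0 0 0 3 0 0 / 0 0 0 0 0 0 / 0 0 0 0 0 0 / 0 0 2 0 0 0
t=3: a0@(0,3) a1@(0,3) a2@(2,3) a3@(0,3) a4@(0,0) a5@(0,0) | pheromone: 8 0 0 14 0 0 / 0 0 0 0 0 0 / 0 0 0 4 0 0 / 0 0 0 0 0 0 / 0 0 0 0 0 0 / 0 0 1 0 0 0
t=4: a0@(0,3) a1@(0,3) a2@(2,3) a3@(0,3) a4@(0,0) a5@(0,0) | pheromone: 11 0 0 19 0 0 / 0 0 0 0 0 0 / 0 0 0 5 0 0 / 0 0 0 0 0 0 / 0 0 0 0 0 0 / 0 0 0 0 0 0
t=5: a0@(0,3) a1@(0,3) a2@(2,3) a3@(0,3) a4@(0,0) a5@(0,0) | pheromone: 14 0 0 24 0 0 / 0 0 0 0 0 0 / 0 0 0 6 0 0 / 0 0 0 0 0 0 / 0 0 0 0 0 0 / 0 0 0 0 0 0
t=6: a0@(0,3) a1@(0,3) a2@(2,3) a3@(0,3) a4@(0,0) a5@(0,0) | pheromone: 17 0 0 29 0 0 / 0 0 0 0 0 0 / 0 0 0 7 0 0 / 0 0 0 0 0 0 / 0 0 0 0 0 0 / 0 0 0 0 0 0

F..F..
......
...F..
......
......
......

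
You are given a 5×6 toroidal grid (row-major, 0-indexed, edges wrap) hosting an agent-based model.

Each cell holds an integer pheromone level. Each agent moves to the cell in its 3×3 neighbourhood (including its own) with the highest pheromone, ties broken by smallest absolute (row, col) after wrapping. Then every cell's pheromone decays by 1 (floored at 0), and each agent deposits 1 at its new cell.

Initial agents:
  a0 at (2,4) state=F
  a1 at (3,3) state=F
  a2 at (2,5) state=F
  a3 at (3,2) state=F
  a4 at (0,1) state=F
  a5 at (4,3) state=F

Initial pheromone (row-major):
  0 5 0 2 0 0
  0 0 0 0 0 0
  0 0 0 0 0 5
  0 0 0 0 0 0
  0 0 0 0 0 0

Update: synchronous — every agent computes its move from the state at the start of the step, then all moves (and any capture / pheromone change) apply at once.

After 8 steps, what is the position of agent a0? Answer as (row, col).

(2, 5)

t=1: a0@(2,5) a1@(2,2) a2@(2,5) a3@(2,1) a4@(0,1) a5@(0,3) | pheromone: 0 5 0 2 0 0 / 0 0 0 0 0 0 / 0 1 1 0 0 6 / 0 0 0 0 0 0 / 0 0 0 0 0 0
t=2: a0@(2,5) a1@(2,1) a2@(2,5) a3@(2,1) a4@(0,1) a5@(0,3) | pheromone: 0 5 0 2 0 0 / 0 0 0 0 0 0 / 0 2 0 0 0 7 / 0 0 0 0 0 0 / 0 0 0 0 0 0
t=3: a0@(2,5) a1@(2,1) a2@(2,5) a3@(2,1) a4@(0,1) a5@(0,3) | pheromone: 0 5 0 2 0 0 / 0 0 0 0 0 0 / 0 3 0 0 0 8 / 0 0 0 0 0 0 / 0 0 0 0 0 0
t=4: a0@(2,5) a1@(2,1) a2@(2,5) a3@(2,1) a4@(0,1) a5@(0,3) | pheromone: 0 5 0 2 0 0 / 0 0 0 0 0 0 / 0 4 0 0 0 9 / 0 0 0 0 0 0 / 0 0 0 0 0 0
t=5: a0@(2,5) a1@(2,1) a2@(2,5) a3@(2,1) a4@(0,1) a5@(0,3) | pheromone: 0 5 0 2 0 0 / 0 0 0 0 0 0 / 0 5 0 0 0 10 / 0 0 0 0 0 0 / 0 0 0 0 0 0
t=6: a0@(2,5) a1@(2,1) a2@(2,5) a3@(2,1) a4@(0,1) a5@(0,3) | pheromone: 0 5 0 2 0 0 / 0 0 0 0 0 0 / 0 6 0 0 0 11 / 0 0 0 0 0 0 / 0 0 0 0 0 0
t=7: a0@(2,5) a1@(2,1) a2@(2,5) a3@(2,1) a4@(0,1) a5@(0,3) | pheromone: 0 5 0 2 0 0 / 0 0 0 0 0 0 / 0 7 0 0 0 12 / 0 0 0 0 0 0 / 0 0 0 0 0 0
t=8: a0@(2,5) a1@(2,1) a2@(2,5) a3@(2,1) a4@(0,1) a5@(0,3) | pheromone: 0 5 0 2 0 0 / 0 0 0 0 0 0 / 0 8 0 0 0 13 / 0 0 0 0 0 0 / 0 0 0 0 0 0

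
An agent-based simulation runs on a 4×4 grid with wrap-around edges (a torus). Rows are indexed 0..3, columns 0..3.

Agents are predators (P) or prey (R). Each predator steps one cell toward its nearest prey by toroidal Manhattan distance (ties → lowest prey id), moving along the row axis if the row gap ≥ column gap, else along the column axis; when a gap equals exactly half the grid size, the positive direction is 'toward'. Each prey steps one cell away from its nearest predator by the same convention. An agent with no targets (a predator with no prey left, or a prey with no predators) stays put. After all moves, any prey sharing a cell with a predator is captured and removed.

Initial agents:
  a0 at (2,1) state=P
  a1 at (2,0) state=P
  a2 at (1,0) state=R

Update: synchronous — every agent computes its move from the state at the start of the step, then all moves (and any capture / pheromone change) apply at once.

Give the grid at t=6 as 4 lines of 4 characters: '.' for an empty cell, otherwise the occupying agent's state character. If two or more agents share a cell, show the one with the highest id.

t=1: a0@(1,1):P a1@(1,0):P a2@(0,0):R
t=2: a0@(0,1):P a1@(0,0):P a2@(3,0):R
t=3: a0@(3,1):P a1@(3,0):P a2@(2,0):R
t=4: a0@(2,1):P a1@(2,0):P a2@(1,0):R
t=5: a0@(1,1):P a1@(1,0):P a2@(0,0):R
t=6: a0@(0,1):P a1@(0,0):P a2@(3,0):R

PP..
....
....
R...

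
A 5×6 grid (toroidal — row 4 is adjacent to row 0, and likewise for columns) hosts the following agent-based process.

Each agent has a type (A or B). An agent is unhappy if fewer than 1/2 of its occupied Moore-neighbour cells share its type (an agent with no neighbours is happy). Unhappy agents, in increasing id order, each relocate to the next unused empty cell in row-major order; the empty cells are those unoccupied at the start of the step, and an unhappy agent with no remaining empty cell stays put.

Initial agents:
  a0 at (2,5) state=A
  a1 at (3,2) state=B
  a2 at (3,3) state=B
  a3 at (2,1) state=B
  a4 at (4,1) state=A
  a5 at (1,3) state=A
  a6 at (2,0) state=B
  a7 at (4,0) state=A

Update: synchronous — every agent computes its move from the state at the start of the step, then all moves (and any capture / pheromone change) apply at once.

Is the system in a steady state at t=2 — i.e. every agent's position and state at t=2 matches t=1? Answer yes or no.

yes

t=1: a0@(0,0):A a1@(3,2):B a2@(3,3):B a3@(2,1):B a4@(4,1):A a5@(1,3):A a6@(2,0):B a7@(4,0):A
t=2: (unchanged — steady state)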